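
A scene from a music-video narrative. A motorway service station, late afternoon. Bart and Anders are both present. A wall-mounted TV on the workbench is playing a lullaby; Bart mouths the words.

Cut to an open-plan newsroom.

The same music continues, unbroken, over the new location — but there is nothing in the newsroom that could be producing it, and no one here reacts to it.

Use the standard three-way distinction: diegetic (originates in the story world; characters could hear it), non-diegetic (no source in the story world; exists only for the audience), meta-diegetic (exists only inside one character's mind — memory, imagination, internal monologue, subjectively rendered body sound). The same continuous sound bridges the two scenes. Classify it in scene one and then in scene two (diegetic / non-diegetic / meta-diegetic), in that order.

Scene one: a wall-mounted TV is an on-screen source and Bart reacts to it → diegetic.
Scene two: there is no source in the newsroom and no one hears it — it's now underscore → non-diegetic.

diegetic, non-diegetic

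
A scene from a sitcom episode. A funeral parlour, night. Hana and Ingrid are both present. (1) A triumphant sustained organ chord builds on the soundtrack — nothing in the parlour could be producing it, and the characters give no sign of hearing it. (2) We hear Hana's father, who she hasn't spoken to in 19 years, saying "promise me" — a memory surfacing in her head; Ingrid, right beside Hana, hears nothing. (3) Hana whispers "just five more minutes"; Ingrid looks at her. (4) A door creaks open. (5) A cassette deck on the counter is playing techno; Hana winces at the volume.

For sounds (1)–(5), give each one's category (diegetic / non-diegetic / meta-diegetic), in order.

non-diegetic, meta-diegetic, diegetic, diegetic, diegetic

(1) it has no source in the story world and no character can hear it — it's underscore → non-diegetic.
(2) is meta-diegetic: it's Hana's recollection rendered as sound; the other character can't hear it.
(3) spoken by a character present in the story world → diegetic.
(4) is diegetic: the sound comes from a door physically present in the location.
(5) a cassette deck is a physical source in the scene and Hana reacts to it → diegetic.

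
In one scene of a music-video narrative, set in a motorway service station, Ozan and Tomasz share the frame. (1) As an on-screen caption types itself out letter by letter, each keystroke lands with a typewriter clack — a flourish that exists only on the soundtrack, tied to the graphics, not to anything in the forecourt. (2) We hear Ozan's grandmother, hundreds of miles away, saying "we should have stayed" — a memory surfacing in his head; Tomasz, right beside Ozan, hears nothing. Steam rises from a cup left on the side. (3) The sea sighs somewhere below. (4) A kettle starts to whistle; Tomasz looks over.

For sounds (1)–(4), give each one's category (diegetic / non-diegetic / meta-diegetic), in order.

(1) sound married to a title/caption — outside the diegesis by definition → non-diegetic.
(2) is meta-diegetic: the voice is a memory playing only inside Ozan's mind; Tomasz can't hear it.
(3) is diegetic: it's the actual ambient sound of the location.
(4) the sound comes from a kettle physically present in the location → diegetic.

non-diegetic, meta-diegetic, diegetic, diegetic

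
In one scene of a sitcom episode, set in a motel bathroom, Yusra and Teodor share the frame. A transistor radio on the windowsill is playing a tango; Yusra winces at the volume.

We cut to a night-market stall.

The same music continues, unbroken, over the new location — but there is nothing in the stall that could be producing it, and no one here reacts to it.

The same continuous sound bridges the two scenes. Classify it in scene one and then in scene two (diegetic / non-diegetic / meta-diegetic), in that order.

Scene one: a transistor radio is an on-screen source and Yusra reacts to it → diegetic.
Scene two: there is no source in the stall and no one hears it — it's now underscore → non-diegetic.

diegetic, non-diegetic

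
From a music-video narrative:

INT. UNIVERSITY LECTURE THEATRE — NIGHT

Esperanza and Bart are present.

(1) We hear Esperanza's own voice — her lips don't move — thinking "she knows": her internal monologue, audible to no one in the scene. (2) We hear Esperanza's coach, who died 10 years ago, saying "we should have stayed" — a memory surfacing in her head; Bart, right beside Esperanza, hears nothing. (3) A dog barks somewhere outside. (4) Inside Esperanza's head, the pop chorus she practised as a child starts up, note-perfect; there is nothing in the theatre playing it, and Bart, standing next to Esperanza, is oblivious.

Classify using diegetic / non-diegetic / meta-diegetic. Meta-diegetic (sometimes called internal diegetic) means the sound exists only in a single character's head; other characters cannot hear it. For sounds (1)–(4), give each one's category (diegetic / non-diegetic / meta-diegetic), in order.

(1) Esperanza's thought-voice: a private mental sound no other character can hear → meta-diegetic.
(2) it's Esperanza's recollection rendered as sound; the other character can't hear it → meta-diegetic.
(3) a dog is a real object/event in the scene's world → diegetic.
(4) is meta-diegetic: the music is a memory playing inside Esperanza's mind alone; no real-world source, Bart can't hear it.

meta-diegetic, meta-diegetic, diegetic, meta-diegetic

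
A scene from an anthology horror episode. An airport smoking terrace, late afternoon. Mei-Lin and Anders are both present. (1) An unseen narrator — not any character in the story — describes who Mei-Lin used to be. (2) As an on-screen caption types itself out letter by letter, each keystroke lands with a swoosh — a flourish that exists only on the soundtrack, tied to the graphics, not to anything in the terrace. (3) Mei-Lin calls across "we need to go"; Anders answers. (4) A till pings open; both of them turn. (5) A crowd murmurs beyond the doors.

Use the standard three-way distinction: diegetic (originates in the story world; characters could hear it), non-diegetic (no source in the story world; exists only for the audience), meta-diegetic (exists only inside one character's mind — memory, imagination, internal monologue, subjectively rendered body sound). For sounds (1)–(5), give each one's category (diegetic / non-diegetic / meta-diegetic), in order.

non-diegetic, non-diegetic, diegetic, diegetic, diegetic

Sound (1): commentary laid over the scene from outside the fiction, so non-diegetic.
Sound (2): sound married to a title/caption — outside the diegesis by definition, so non-diegetic.
Sound (3): on-screen dialogue — Mei-Lin speaks and Anders is there to hear, so diegetic.
(4) is diegetic: an in-world source (a till); characters could hear it.
(5) is diegetic: it's the actual ambient sound of the location.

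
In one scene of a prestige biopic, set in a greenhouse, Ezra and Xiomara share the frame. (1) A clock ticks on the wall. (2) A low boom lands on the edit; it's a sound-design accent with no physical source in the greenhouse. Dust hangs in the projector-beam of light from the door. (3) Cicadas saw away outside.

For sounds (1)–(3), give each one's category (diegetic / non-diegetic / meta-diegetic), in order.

diegetic, non-diegetic, diegetic

(1) is diegetic: the sound comes from a clock physically present in the location.
Sound (2): it's a sound-design accent with no in-world source; no one in the scene can hear it, so non-diegetic.
(3) is diegetic: ambient/room sound belonging to the story's physical space.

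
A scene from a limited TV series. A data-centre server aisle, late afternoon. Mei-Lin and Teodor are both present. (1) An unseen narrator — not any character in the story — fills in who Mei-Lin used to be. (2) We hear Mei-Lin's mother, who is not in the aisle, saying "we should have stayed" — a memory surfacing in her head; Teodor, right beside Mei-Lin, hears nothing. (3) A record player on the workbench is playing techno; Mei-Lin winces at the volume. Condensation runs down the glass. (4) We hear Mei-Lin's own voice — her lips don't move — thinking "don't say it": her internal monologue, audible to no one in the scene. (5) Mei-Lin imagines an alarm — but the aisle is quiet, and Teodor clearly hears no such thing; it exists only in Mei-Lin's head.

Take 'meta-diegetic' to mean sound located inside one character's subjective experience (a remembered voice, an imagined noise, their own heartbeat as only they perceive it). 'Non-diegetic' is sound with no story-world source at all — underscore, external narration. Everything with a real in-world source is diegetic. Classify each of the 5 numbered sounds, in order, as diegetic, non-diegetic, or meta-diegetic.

non-diegetic, meta-diegetic, diegetic, meta-diegetic, meta-diegetic

(1) external voice-over — not a character, not heard by anyone in the scene → non-diegetic.
(2) is meta-diegetic: it's Mei-Lin's recollection rendered as sound; the other character can't hear it.
Sound (3): source music from a record player, which exists in the story world, so diegetic.
(4) it's Mei-Lin's unspoken thought, heard only by the audience via her subjectivity → meta-diegetic.
(5) is meta-diegetic: Mei-Lin alone 'hears' it — an imagined sound, not present in the space.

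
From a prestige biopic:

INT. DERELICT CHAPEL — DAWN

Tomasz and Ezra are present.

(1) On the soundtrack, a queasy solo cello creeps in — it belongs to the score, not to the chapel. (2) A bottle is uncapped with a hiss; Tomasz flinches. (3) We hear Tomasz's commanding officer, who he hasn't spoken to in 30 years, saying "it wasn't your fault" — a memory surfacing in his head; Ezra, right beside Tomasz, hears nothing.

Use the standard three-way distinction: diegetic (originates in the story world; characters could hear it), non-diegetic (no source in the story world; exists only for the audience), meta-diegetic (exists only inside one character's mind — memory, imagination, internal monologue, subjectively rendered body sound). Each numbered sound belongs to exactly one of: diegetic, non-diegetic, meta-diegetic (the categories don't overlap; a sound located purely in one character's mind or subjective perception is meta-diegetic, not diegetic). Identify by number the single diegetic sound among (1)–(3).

2

(1) is non-diegetic: it has no source in the story world and no character can hear it — it's underscore.
Sound (2): a bottle is a real object/event in the scene's world, so diegetic.
(3) the voice is a memory playing only inside Tomasz's mind; Ezra can't hear it → meta-diegetic.
Only (2) is diegetic.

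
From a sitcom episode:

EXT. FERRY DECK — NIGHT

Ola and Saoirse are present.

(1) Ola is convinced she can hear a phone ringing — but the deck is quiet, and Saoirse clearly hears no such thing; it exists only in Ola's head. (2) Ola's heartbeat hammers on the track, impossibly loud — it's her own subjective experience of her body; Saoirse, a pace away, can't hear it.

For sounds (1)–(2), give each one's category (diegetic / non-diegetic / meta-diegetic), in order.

(1) is meta-diegetic: Ola alone 'hears' it — an imagined sound, not present in the space.
Sound (2): a subjective body sound — Ola's private perception, inaudible to Saoirse, so meta-diegetic.

meta-diegetic, meta-diegetic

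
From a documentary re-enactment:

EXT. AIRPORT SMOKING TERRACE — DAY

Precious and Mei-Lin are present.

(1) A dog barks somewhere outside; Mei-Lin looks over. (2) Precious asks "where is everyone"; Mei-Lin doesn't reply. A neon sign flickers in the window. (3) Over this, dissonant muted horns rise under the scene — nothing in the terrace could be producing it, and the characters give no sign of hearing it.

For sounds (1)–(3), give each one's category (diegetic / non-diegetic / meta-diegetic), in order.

diegetic, diegetic, non-diegetic

(1) the sound comes from a dog physically present in the location → diegetic.
(2) is diegetic: spoken by a character present in the story world.
Sound (3): nothing in the terrace produces it and the characters don't hear it — pure soundtrack, so non-diegetic.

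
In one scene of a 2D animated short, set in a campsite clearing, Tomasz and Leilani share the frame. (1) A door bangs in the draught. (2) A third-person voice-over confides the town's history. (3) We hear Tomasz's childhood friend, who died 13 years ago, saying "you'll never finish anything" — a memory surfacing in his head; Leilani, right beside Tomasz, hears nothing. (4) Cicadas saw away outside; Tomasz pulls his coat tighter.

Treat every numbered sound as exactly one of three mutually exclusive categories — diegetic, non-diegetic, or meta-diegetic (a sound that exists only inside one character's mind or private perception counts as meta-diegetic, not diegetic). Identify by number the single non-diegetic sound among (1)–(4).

(1) an in-world source (a door); characters could hear it → diegetic.
Sound (2): the narrator exists outside the story world, addressing only the audience, so non-diegetic.
Sound (3): it's Tomasz's recollection rendered as sound; the other character can't hear it, so meta-diegetic.
Sound (4): it's the actual ambient sound of the location, so diegetic.
Only (2) is non-diegetic.

2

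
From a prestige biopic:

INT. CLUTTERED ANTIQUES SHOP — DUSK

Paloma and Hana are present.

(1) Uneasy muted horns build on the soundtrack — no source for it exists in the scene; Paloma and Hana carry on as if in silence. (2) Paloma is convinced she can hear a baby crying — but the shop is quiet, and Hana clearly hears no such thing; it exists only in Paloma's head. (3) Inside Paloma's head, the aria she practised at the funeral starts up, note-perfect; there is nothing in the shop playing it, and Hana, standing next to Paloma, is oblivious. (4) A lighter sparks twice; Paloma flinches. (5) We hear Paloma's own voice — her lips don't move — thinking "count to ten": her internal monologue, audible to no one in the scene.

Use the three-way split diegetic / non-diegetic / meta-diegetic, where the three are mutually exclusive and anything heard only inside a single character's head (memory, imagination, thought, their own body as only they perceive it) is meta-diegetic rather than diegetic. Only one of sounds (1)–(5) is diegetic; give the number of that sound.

4

(1) it has no source in the story world and no character can hear it — it's underscore → non-diegetic.
Sound (2): Paloma alone 'hears' it — an imagined sound, not present in the space, so meta-diegetic.
(3) the music is a memory playing inside Paloma's mind alone; no real-world source, Hana can't hear it → meta-diegetic.
(4) is diegetic: the sound comes from a lighter physically present in the location.
(5) internal monologue — inside Paloma's mind, not spoken into the scene → meta-diegetic.
Only (4) is diegetic.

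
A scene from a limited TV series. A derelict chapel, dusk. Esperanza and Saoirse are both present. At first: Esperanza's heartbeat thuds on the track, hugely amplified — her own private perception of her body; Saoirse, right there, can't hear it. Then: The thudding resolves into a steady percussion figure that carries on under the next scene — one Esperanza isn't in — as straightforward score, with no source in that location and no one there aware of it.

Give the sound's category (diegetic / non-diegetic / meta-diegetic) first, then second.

meta-diegetic, non-diegetic

First: it's Esperanza's subjective body sound, inaudible to Saoirse → meta-diegetic.
Second: detached from Esperanza and playing as sourceless score over a scene she isn't in — for the audience only → non-diegetic.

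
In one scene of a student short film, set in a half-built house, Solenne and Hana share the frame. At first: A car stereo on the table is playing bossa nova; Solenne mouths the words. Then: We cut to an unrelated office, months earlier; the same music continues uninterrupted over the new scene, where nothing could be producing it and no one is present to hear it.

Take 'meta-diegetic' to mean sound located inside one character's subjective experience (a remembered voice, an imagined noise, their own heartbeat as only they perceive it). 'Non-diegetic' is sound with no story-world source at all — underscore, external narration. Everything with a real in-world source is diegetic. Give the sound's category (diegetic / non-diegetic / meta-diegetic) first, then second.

First: a car stereo is a real in-scene source and Solenne reacts to it → diegetic.
Second: there is no longer any in-world source and no one can hear it — it has become underscore → non-diegetic.

diegetic, non-diegetic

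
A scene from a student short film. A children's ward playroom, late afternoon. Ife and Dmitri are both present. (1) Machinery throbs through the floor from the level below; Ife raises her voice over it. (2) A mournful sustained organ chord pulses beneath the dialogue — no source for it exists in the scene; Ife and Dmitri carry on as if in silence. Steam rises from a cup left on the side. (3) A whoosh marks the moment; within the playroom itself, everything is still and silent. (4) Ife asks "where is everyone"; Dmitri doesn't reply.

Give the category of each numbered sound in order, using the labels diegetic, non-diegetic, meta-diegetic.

diegetic, non-diegetic, non-diegetic, diegetic

Sound (1): ambient/room sound belonging to the story's physical space, so diegetic.
Sound (2): nothing in the playroom produces it and the characters don't hear it — pure soundtrack, so non-diegetic.
Sound (3): it's a sound-design accent with no in-world source; no one in the scene can hear it, so non-diegetic.
(4) spoken by a character present in the story world → diegetic.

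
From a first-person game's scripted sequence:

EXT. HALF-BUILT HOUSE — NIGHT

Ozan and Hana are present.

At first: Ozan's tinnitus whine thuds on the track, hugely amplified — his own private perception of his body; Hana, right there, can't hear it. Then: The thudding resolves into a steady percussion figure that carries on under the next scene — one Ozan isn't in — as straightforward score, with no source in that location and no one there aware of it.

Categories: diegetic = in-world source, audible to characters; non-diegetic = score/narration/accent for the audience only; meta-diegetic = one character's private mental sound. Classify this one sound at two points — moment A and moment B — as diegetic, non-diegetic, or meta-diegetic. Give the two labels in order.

meta-diegetic, non-diegetic

Moment A: it's Ozan's subjective body sound, inaudible to Hana → meta-diegetic.
Moment B: detached from Ozan and playing as sourceless score over a scene he isn't in — for the audience only → non-diegetic.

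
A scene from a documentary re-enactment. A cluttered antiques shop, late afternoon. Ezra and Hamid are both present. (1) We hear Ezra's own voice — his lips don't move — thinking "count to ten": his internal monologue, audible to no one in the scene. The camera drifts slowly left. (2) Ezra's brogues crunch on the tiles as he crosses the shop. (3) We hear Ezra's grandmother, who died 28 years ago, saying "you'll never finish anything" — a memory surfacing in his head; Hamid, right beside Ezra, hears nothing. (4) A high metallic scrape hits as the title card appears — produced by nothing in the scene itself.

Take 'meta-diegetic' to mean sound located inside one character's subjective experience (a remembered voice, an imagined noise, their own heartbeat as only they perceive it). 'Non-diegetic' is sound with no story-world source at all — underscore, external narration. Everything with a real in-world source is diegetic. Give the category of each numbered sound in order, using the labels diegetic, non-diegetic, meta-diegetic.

meta-diegetic, diegetic, meta-diegetic, non-diegetic

Sound (1): Ezra's thought-voice: a private mental sound no other character can hear, so meta-diegetic.
(2) is diegetic: Ezra's footsteps are produced in the story world.
(3) a remembered line, private to Ezra — not present in the room, not audible to Hamid → meta-diegetic.
Sound (4): nothing in the scene produces it; it's an accent added for the audience, so non-diegetic.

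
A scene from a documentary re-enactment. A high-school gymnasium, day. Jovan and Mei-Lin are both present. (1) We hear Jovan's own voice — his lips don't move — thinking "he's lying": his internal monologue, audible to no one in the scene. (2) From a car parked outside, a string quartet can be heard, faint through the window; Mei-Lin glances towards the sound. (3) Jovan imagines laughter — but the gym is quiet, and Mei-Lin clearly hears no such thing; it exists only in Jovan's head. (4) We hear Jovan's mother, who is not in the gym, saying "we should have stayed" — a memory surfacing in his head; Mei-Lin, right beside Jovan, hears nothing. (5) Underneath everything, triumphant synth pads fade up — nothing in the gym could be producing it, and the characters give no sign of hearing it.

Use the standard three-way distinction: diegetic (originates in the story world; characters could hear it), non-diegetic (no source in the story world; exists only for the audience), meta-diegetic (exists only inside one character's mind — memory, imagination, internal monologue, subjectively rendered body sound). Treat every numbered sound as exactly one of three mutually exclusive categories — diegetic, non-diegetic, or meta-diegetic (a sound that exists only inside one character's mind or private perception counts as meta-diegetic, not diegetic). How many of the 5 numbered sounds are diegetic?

Sound (1): Jovan's thought-voice: a private mental sound no other character can hear, so meta-diegetic.
(2) is diegetic: off-screen diegetic: the source is out of frame but still in the story's space.
(3) Jovan alone 'hears' it — an imagined sound, not present in the space → meta-diegetic.
Sound (4): it's Jovan's recollection rendered as sound; the other character can't hear it, so meta-diegetic.
(5) it has no source in the story world and no character can hear it — it's underscore → non-diegetic.
So 1 of the 5 is diegetic: (2).

1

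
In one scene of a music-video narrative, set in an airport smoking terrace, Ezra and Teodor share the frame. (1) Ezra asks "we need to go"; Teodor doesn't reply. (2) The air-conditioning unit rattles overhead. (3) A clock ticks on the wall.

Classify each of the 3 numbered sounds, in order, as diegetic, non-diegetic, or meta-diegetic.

Sound (1): spoken by a character present in the story world, so diegetic.
(2) ambient/room sound belonging to the story's physical space → diegetic.
(3) an in-world source (a clock); characters could hear it → diegetic.

diegetic, diegetic, diegetic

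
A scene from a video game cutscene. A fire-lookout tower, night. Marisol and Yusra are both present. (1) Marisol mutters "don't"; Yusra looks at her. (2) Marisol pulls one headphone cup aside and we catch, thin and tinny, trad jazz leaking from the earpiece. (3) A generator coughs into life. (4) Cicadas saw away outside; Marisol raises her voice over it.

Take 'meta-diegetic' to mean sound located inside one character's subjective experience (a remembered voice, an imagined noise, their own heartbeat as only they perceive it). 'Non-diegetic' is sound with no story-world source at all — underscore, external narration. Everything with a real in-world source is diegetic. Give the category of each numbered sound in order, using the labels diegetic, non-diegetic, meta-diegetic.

(1) is diegetic: on-screen dialogue — Marisol speaks and Yusra is there to hear.
(2) is diegetic: the headphones are an on-screen source.
Sound (3): the sound comes from a generator physically present in the location, so diegetic.
Sound (4): it's the actual ambient sound of the location, so diegetic.

diegetic, diegetic, diegetic, diegetic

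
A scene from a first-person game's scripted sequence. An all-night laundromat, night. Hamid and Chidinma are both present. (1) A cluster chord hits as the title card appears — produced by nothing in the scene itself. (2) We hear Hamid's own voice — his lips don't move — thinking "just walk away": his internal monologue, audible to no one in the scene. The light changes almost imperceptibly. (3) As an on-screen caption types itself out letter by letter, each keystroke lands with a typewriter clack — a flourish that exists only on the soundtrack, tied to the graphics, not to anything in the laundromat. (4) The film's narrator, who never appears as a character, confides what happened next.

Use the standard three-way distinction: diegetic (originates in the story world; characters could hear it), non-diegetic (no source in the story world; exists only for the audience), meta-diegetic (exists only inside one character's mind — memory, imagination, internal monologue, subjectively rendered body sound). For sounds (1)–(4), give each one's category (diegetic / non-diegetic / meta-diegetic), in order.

(1) an editorial stinger — it belongs to the cut, not the story world → non-diegetic.
(2) Hamid's thought-voice: a private mental sound no other character can hear → meta-diegetic.
(3) is non-diegetic: sound married to a title/caption — outside the diegesis by definition.
Sound (4): commentary laid over the scene from outside the fiction, so non-diegetic.

non-diegetic, meta-diegetic, non-diegetic, non-diegetic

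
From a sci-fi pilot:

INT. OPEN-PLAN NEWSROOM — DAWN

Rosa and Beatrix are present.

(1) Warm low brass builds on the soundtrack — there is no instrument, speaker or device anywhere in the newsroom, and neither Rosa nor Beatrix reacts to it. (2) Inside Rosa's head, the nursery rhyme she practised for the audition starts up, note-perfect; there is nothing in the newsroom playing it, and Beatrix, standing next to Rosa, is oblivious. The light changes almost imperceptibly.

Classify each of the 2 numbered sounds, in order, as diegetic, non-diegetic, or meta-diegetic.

non-diegetic, meta-diegetic

(1) is non-diegetic: it has no source in the story world and no character can hear it — it's underscore.
(2) remembered music, private to Rosa — Beatrix is oblivious because it isn't in the room → meta-diegetic.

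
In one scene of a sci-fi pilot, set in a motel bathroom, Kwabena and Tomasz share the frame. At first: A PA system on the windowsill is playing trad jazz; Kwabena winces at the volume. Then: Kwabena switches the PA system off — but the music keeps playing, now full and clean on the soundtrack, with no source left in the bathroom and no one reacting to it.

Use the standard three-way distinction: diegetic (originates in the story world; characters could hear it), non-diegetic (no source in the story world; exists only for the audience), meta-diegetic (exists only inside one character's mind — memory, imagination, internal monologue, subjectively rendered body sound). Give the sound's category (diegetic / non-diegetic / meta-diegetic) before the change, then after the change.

Before the change: a PA system is a real in-scene source and Kwabena reacts to it → diegetic.
After the change: there is no longer any in-world source and no one can hear it — it has become underscore → non-diegetic.

diegetic, non-diegetic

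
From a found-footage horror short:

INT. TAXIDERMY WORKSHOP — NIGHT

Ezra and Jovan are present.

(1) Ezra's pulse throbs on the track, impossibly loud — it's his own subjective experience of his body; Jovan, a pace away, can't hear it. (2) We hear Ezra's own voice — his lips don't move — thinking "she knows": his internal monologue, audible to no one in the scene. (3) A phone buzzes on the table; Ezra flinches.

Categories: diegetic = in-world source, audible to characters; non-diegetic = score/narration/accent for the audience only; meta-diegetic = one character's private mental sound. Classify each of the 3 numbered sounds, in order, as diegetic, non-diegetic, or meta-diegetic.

(1) point-of-audition from inside Ezra's body; not a sound in the room → meta-diegetic.
(2) is meta-diegetic: Ezra's thought-voice: a private mental sound no other character can hear.
Sound (3): an in-world source (a phone); characters could hear it, so diegetic.

meta-diegetic, meta-diegetic, diegetic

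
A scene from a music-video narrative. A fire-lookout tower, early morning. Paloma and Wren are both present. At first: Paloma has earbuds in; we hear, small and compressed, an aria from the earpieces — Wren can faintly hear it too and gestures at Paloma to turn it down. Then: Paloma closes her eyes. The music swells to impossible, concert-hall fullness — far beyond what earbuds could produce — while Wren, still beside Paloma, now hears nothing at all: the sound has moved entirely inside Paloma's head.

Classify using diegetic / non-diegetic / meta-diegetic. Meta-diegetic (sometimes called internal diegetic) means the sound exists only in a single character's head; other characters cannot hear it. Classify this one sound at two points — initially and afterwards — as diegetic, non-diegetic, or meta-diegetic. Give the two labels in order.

diegetic, meta-diegetic

Initially: the earbuds are a physical source both characters can hear → diegetic.
Afterwards: the music now exists only as Paloma's subjective experience; Wren can no longer hear it → meta-diegetic.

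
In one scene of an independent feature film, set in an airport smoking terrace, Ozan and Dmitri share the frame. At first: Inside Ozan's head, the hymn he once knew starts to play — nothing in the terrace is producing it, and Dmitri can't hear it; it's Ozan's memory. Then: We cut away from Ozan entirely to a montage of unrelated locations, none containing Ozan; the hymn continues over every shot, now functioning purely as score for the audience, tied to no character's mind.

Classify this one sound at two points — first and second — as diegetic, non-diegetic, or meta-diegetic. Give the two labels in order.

First: the music lives inside Ozan's mind alone; Dmitri can't hear it → meta-diegetic.
Second: once it plays over shots Ozan isn't in, detached from any character's subjectivity, it's conventional underscore → non-diegetic.

meta-diegetic, non-diegetic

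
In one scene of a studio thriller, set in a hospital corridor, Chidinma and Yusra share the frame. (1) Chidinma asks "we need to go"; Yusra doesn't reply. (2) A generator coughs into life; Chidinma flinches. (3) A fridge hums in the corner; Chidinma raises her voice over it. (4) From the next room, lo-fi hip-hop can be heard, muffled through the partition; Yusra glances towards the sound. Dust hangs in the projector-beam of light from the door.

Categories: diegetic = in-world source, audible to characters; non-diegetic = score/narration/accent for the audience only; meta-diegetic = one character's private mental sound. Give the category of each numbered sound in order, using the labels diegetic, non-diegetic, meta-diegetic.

Sound (1): Chidinma is a character speaking aloud in the scene, so diegetic.
Sound (2): an in-world source (a generator); characters could hear it, so diegetic.
(3) a fridge is part of the location's real environment → diegetic.
(4) is diegetic: the music has an off-screen but real-world source and a character hears it.

diegetic, diegetic, diegetic, diegetic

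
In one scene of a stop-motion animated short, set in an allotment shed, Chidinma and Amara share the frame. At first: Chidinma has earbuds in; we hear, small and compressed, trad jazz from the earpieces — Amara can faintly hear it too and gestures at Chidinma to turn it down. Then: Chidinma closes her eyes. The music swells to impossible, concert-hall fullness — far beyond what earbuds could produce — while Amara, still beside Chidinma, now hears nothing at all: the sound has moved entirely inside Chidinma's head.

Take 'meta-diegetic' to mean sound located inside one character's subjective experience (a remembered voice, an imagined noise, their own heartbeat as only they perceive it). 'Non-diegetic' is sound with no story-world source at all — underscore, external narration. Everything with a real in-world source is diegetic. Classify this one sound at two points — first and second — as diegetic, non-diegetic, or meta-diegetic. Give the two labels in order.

First: the earbuds are a physical source both characters can hear → diegetic.
Second: the music now exists only as Chidinma's subjective experience; Amara can no longer hear it → meta-diegetic.

diegetic, meta-diegetic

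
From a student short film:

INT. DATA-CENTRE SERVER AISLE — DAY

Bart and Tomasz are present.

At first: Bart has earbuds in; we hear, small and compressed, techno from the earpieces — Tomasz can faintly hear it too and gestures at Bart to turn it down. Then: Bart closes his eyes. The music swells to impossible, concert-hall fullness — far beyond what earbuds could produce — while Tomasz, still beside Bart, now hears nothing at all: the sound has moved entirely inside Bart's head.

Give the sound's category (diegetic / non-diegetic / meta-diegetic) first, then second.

diegetic, meta-diegetic

First: the earbuds are a physical source both characters can hear → diegetic.
Second: the music now exists only as Bart's subjective experience; Tomasz can no longer hear it → meta-diegetic.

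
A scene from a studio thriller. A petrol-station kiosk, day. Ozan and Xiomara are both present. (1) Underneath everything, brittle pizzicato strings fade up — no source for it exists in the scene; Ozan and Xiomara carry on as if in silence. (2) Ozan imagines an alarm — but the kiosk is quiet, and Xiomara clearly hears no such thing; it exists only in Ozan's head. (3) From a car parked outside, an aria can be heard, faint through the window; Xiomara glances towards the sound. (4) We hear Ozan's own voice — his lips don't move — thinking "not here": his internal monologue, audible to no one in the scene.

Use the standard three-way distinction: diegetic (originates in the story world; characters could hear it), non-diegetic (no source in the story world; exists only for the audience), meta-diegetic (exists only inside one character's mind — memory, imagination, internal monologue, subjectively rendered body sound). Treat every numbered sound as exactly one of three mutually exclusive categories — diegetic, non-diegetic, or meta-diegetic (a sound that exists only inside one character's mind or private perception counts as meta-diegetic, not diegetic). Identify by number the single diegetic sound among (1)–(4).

3

(1) is non-diegetic: score with no on-screen or off-screen source; it exists for the audience alone.
(2) subjective to Ozan: the kiosk is silent and Xiomara hears nothing → meta-diegetic.
Sound (3): it's coming from a car parked outside — a location within the story world — and Xiomara reacts, so diegetic.
(4) internal monologue — inside Ozan's mind, not spoken into the scene → meta-diegetic.
Only (3) is diegetic.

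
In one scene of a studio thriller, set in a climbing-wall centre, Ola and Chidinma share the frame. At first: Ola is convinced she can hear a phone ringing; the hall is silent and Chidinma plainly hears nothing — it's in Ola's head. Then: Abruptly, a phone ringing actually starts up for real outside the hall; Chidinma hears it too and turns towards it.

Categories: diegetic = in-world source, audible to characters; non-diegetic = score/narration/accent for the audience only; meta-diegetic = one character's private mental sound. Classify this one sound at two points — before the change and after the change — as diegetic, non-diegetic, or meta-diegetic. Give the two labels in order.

meta-diegetic, diegetic

Before the change: only Ola 'hears' it — imagined, in her mind → meta-diegetic.
After the change: now there's a real external source and Chidinma hears it too — in the story world → diegetic.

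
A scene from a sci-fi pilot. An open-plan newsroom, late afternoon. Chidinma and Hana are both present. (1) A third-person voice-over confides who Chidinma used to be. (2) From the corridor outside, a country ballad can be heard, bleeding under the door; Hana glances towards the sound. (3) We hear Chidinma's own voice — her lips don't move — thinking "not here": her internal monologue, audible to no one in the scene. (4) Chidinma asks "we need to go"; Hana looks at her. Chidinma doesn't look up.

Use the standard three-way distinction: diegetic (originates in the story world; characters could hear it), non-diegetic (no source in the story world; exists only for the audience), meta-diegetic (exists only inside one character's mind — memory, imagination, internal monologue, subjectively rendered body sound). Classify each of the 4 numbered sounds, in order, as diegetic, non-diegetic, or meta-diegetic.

non-diegetic, diegetic, meta-diegetic, diegetic

(1) is non-diegetic: the narrator exists outside the story world, addressing only the audience.
(2) the music has an off-screen but real-world source and a character hears it → diegetic.
Sound (3): internal monologue — inside Chidinma's mind, not spoken into the scene, so meta-diegetic.
(4) is diegetic: Chidinma is a character speaking aloud in the scene.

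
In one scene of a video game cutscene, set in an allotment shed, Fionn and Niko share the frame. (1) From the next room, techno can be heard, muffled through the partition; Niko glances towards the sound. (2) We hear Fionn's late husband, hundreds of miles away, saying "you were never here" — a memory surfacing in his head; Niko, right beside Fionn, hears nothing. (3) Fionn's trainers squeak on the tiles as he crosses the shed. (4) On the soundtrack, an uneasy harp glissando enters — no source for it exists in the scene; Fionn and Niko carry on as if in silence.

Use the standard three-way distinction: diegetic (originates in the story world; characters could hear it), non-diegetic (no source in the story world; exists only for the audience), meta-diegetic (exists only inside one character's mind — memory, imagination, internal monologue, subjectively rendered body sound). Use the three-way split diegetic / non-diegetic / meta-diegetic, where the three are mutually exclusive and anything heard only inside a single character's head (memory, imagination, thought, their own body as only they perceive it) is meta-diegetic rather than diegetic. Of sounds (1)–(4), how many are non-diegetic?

(1) is diegetic: the music has an off-screen but real-world source and a character hears it.
Sound (2): it's Fionn's recollection rendered as sound; the other character can't hear it, so meta-diegetic.
(3) a character's body making contact with the set — an in-world sound → diegetic.
Sound (4): it has no source in the story world and no character can hear it — it's underscore, so non-diegetic.
Non-diegetic: (4) — that's 1.

1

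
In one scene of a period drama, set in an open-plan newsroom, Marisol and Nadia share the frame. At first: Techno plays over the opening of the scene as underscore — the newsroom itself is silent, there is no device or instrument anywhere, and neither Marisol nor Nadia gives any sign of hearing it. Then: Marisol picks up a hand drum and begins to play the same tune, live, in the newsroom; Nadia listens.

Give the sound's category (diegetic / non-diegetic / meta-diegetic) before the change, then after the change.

non-diegetic, diegetic

Before the change: no in-world source exists and no character can hear it — underscore → non-diegetic.
After the change: a hand drum is now a real source in the story world and the characters hear it → diegetic.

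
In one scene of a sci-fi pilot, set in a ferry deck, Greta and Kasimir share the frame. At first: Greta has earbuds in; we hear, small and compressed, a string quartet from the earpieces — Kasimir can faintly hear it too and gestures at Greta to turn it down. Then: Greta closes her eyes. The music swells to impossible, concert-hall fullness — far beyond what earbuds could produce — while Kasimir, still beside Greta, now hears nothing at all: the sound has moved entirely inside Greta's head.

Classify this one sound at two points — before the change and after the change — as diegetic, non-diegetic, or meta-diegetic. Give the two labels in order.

diegetic, meta-diegetic

Before the change: the earbuds are a physical source both characters can hear → diegetic.
After the change: the music now exists only as Greta's subjective experience; Kasimir can no longer hear it → meta-diegetic.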